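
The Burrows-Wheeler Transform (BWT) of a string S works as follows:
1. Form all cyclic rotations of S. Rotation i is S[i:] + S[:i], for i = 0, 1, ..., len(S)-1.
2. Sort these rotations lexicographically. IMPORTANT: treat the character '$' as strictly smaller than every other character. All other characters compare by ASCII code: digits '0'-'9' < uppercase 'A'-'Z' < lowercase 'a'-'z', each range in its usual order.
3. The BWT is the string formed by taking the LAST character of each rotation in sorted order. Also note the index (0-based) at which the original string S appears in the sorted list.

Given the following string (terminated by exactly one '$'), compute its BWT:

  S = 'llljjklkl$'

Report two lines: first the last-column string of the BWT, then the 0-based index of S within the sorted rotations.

Answer: lljljklkl$
9

Derivation:
All 10 rotations (rotation i = S[i:]+S[:i]):
  rot[0] = llljjklkl$
  rot[1] = lljjklkl$l
  rot[2] = ljjklkl$ll
  rot[3] = jjklkl$lll
  rot[4] = jklkl$lllj
  rot[5] = klkl$llljj
  rot[6] = lkl$llljjk
  rot[7] = kl$llljjkl
  rot[8] = l$llljjklk
  rot[9] = $llljjklkl
Sorted (with $ < everything):
  sorted[0] = $llljjklkl  (last char: 'l')
  sorted[1] = jjklkl$lll  (last char: 'l')
  sorted[2] = jklkl$lllj  (last char: 'j')
  sorted[3] = kl$llljjkl  (last char: 'l')
  sorted[4] = klkl$llljj  (last char: 'j')
  sorted[5] = l$llljjklk  (last char: 'k')
  sorted[6] = ljjklkl$ll  (last char: 'l')
  sorted[7] = lkl$llljjk  (last char: 'k')
  sorted[8] = lljjklkl$l  (last char: 'l')
  sorted[9] = llljjklkl$  (last char: '$')
Last column: lljljklkl$
Original string S is at sorted index 9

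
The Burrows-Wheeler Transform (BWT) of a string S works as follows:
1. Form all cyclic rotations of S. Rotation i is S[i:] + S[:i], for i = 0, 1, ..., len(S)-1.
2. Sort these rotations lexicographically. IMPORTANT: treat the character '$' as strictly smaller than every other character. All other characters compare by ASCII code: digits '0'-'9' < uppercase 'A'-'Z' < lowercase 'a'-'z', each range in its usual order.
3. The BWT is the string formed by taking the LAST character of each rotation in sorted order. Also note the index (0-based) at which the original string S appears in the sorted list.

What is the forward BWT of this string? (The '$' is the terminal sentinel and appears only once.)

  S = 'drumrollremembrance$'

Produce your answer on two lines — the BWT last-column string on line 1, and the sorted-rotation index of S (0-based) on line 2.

Answer: ermn$cmroleeuarblmdr
4

Derivation:
All 20 rotations (rotation i = S[i:]+S[:i]):
  rot[0] = drumrollremembrance$
  rot[1] = rumrollremembrance$d
  rot[2] = umrollremembrance$dr
  rot[3] = mrollremembrance$dru
  rot[4] = rollremembrance$drum
  rot[5] = ollremembrance$drumr
  rot[6] = llremembrance$drumro
  rot[7] = lremembrance$drumrol
  rot[8] = remembrance$drumroll
  rot[9] = emembrance$drumrollr
  rot[10] = membrance$drumrollre
  rot[11] = embrance$drumrollrem
  rot[12] = mbrance$drumrollreme
  rot[13] = brance$drumrollremem
  rot[14] = rance$drumrollrememb
  rot[15] = ance$drumrollremembr
  rot[16] = nce$drumrollremembra
  rot[17] = ce$drumrollremembran
  rot[18] = e$drumrollremembranc
  rot[19] = $drumrollremembrance
Sorted (with $ < everything):
  sorted[0] = $drumrollremembrance  (last char: 'e')
  sorted[1] = ance$drumrollremembr  (last char: 'r')
  sorted[2] = brance$drumrollremem  (last char: 'm')
  sorted[3] = ce$drumrollremembran  (last char: 'n')
  sorted[4] = drumrollremembrance$  (last char: '$')
  sorted[5] = e$drumrollremembranc  (last char: 'c')
  sorted[6] = embrance$drumrollrem  (last char: 'm')
  sorted[7] = emembrance$drumrollr  (last char: 'r')
  sorted[8] = llremembrance$drumro  (last char: 'o')
  sorted[9] = lremembrance$drumrol  (last char: 'l')
  sorted[10] = mbrance$drumrollreme  (last char: 'e')
  sorted[11] = membrance$drumrollre  (last char: 'e')
  sorted[12] = mrollremembrance$dru  (last char: 'u')
  sorted[13] = nce$drumrollremembra  (last char: 'a')
  sorted[14] = ollremembrance$drumr  (last char: 'r')
  sorted[15] = rance$drumrollrememb  (last char: 'b')
  sorted[16] = remembrance$drumroll  (last char: 'l')
  sorted[17] = rollremembrance$drum  (last char: 'm')
  sorted[18] = rumrollremembrance$d  (last char: 'd')
  sorted[19] = umrollremembrance$dr  (last char: 'r')
Last column: ermn$cmroleeuarblmdr
Original string S is at sorted index 4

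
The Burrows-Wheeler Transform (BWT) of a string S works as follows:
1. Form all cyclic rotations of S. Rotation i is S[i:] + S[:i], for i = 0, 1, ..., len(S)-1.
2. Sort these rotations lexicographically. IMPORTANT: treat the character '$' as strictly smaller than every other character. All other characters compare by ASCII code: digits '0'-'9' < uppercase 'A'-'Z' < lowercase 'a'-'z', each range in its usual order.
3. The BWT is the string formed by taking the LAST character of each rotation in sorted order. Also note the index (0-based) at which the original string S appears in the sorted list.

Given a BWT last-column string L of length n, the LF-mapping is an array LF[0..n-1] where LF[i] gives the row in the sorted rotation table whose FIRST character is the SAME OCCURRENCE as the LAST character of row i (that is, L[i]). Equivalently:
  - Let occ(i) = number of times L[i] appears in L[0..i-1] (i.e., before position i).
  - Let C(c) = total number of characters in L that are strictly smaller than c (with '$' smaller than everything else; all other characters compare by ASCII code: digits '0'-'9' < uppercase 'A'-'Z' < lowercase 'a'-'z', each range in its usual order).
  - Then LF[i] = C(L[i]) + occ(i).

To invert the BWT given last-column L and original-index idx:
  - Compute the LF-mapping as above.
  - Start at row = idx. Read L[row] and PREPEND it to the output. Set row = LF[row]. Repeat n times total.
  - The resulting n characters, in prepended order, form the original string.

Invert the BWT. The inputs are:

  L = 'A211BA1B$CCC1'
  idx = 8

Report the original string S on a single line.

Answer: B1CCCBA2111A$

Derivation:
LF mapping: 6 5 1 2 8 7 3 9 0 10 11 12 4
Walk LF starting at row 8, prepending L[row]:
  step 1: row=8, L[8]='$', prepend. Next row=LF[8]=0
  step 2: row=0, L[0]='A', prepend. Next row=LF[0]=6
  step 3: row=6, L[6]='1', prepend. Next row=LF[6]=3
  step 4: row=3, L[3]='1', prepend. Next row=LF[3]=2
  step 5: row=2, L[2]='1', prepend. Next row=LF[2]=1
  step 6: row=1, L[1]='2', prepend. Next row=LF[1]=5
  step 7: row=5, L[5]='A', prepend. Next row=LF[5]=7
  step 8: row=7, L[7]='B', prepend. Next row=LF[7]=9
  step 9: row=9, L[9]='C', prepend. Next row=LF[9]=10
  step 10: row=10, L[10]='C', prepend. Next row=LF[10]=11
  step 11: row=11, L[11]='C', prepend. Next row=LF[11]=12
  step 12: row=12, L[12]='1', prepend. Next row=LF[12]=4
  step 13: row=4, L[4]='B', prepend. Next row=LF[4]=8
Reversed output: B1CCCBA2111A$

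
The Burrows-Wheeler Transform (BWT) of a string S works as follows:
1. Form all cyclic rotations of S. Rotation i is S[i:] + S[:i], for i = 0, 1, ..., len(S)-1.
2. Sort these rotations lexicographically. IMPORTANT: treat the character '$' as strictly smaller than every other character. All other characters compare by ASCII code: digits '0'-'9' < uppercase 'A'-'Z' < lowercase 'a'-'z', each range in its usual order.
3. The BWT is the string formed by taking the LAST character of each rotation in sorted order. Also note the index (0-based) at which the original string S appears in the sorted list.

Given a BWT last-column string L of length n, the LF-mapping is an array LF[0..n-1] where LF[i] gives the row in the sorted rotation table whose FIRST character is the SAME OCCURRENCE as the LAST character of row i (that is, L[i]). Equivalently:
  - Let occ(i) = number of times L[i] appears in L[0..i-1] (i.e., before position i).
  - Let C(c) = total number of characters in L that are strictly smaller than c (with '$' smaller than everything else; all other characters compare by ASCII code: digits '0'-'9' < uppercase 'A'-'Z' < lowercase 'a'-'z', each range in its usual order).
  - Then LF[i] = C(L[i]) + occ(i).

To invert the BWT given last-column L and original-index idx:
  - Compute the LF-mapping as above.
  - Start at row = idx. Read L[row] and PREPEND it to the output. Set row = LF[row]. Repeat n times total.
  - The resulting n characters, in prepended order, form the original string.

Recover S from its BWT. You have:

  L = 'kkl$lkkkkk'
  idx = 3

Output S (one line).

LF mapping: 1 2 8 0 9 3 4 5 6 7
Walk LF starting at row 3, prepending L[row]:
  step 1: row=3, L[3]='$', prepend. Next row=LF[3]=0
  step 2: row=0, L[0]='k', prepend. Next row=LF[0]=1
  step 3: row=1, L[1]='k', prepend. Next row=LF[1]=2
  step 4: row=2, L[2]='l', prepend. Next row=LF[2]=8
  step 5: row=8, L[8]='k', prepend. Next row=LF[8]=6
  step 6: row=6, L[6]='k', prepend. Next row=LF[6]=4
  step 7: row=4, L[4]='l', prepend. Next row=LF[4]=9
  step 8: row=9, L[9]='k', prepend. Next row=LF[9]=7
  step 9: row=7, L[7]='k', prepend. Next row=LF[7]=5
  step 10: row=5, L[5]='k', prepend. Next row=LF[5]=3
Reversed output: kkklkklkk$

Answer: kkklkklkk$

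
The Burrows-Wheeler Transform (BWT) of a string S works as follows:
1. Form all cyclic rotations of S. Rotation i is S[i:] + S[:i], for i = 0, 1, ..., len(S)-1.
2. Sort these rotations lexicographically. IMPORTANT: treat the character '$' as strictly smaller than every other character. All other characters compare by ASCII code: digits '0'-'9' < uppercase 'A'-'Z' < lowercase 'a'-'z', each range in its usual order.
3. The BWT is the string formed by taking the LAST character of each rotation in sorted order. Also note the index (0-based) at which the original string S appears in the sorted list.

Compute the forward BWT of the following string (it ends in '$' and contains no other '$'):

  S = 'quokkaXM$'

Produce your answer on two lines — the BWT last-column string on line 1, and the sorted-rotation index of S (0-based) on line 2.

Answer: MXakkou$q
7

Derivation:
All 9 rotations (rotation i = S[i:]+S[:i]):
  rot[0] = quokkaXM$
  rot[1] = uokkaXM$q
  rot[2] = okkaXM$qu
  rot[3] = kkaXM$quo
  rot[4] = kaXM$quok
  rot[5] = aXM$quokk
  rot[6] = XM$quokka
  rot[7] = M$quokkaX
  rot[8] = $quokkaXM
Sorted (with $ < everything):
  sorted[0] = $quokkaXM  (last char: 'M')
  sorted[1] = M$quokkaX  (last char: 'X')
  sorted[2] = XM$quokka  (last char: 'a')
  sorted[3] = aXM$quokk  (last char: 'k')
  sorted[4] = kaXM$quok  (last char: 'k')
  sorted[5] = kkaXM$quo  (last char: 'o')
  sorted[6] = okkaXM$qu  (last char: 'u')
  sorted[7] = quokkaXM$  (last char: '$')
  sorted[8] = uokkaXM$q  (last char: 'q')
Last column: MXakkou$q
Original string S is at sorted index 7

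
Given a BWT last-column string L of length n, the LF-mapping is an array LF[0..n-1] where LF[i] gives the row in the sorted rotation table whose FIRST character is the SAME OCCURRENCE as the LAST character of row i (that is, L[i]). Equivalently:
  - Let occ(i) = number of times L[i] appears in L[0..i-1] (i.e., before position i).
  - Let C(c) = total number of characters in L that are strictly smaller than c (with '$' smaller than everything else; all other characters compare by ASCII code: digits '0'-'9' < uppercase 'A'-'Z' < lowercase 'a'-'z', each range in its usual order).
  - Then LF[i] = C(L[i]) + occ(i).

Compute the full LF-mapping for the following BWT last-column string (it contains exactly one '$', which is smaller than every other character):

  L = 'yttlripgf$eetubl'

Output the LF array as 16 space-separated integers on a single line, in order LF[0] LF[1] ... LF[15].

Char counts: '$':1, 'b':1, 'e':2, 'f':1, 'g':1, 'i':1, 'l':2, 'p':1, 'r':1, 't':3, 'u':1, 'y':1
C (first-col start): C('$')=0, C('b')=1, C('e')=2, C('f')=4, C('g')=5, C('i')=6, C('l')=7, C('p')=9, C('r')=10, C('t')=11, C('u')=14, C('y')=15
L[0]='y': occ=0, LF[0]=C('y')+0=15+0=15
L[1]='t': occ=0, LF[1]=C('t')+0=11+0=11
L[2]='t': occ=1, LF[2]=C('t')+1=11+1=12
L[3]='l': occ=0, LF[3]=C('l')+0=7+0=7
L[4]='r': occ=0, LF[4]=C('r')+0=10+0=10
L[5]='i': occ=0, LF[5]=C('i')+0=6+0=6
L[6]='p': occ=0, LF[6]=C('p')+0=9+0=9
L[7]='g': occ=0, LF[7]=C('g')+0=5+0=5
L[8]='f': occ=0, LF[8]=C('f')+0=4+0=4
L[9]='$': occ=0, LF[9]=C('$')+0=0+0=0
L[10]='e': occ=0, LF[10]=C('e')+0=2+0=2
L[11]='e': occ=1, LF[11]=C('e')+1=2+1=3
L[12]='t': occ=2, LF[12]=C('t')+2=11+2=13
L[13]='u': occ=0, LF[13]=C('u')+0=14+0=14
L[14]='b': occ=0, LF[14]=C('b')+0=1+0=1
L[15]='l': occ=1, LF[15]=C('l')+1=7+1=8

Answer: 15 11 12 7 10 6 9 5 4 0 2 3 13 14 1 8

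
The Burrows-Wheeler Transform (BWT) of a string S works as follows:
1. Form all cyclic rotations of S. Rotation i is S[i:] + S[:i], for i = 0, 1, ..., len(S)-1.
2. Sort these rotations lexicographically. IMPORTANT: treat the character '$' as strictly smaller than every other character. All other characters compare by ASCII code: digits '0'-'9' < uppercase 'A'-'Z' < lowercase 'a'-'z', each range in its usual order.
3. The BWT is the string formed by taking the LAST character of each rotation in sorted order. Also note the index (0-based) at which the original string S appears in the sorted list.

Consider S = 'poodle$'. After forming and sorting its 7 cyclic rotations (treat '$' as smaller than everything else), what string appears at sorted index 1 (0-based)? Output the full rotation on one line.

Answer: dle$poo

Derivation:
All 7 rotations (rotation i = S[i:]+S[:i]):
  rot[0] = poodle$
  rot[1] = oodle$p
  rot[2] = odle$po
  rot[3] = dle$poo
  rot[4] = le$pood
  rot[5] = e$poodl
  rot[6] = $poodle
Sorted (with $ < everything):
  sorted[0] = $poodle
  sorted[1] = dle$poo
  sorted[2] = e$poodl
  sorted[3] = le$pood
  sorted[4] = odle$po
  sorted[5] = oodle$p
  sorted[6] = poodle$
sorted[1] = dle$poo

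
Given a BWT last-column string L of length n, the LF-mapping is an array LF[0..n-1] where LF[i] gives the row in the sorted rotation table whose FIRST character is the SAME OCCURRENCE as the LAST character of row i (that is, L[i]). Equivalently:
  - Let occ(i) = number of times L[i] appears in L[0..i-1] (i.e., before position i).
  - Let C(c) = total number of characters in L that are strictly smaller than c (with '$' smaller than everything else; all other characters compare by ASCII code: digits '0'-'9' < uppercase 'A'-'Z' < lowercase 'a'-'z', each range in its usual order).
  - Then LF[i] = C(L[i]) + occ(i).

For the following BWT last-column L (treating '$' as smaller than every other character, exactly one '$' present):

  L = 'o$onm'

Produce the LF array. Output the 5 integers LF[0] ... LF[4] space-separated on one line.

Char counts: '$':1, 'm':1, 'n':1, 'o':2
C (first-col start): C('$')=0, C('m')=1, C('n')=2, C('o')=3
L[0]='o': occ=0, LF[0]=C('o')+0=3+0=3
L[1]='$': occ=0, LF[1]=C('$')+0=0+0=0
L[2]='o': occ=1, LF[2]=C('o')+1=3+1=4
L[3]='n': occ=0, LF[3]=C('n')+0=2+0=2
L[4]='m': occ=0, LF[4]=C('m')+0=1+0=1

Answer: 3 0 4 2 1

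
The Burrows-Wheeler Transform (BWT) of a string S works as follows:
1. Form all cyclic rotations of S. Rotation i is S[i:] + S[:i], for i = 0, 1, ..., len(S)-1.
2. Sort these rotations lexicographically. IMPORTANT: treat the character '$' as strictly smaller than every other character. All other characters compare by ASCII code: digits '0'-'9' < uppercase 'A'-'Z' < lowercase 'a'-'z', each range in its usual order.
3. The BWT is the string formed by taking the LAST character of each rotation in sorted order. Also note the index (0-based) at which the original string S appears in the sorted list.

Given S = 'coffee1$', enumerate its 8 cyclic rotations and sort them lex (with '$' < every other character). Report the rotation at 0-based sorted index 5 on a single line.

Answer: fee1$cof

Derivation:
All 8 rotations (rotation i = S[i:]+S[:i]):
  rot[0] = coffee1$
  rot[1] = offee1$c
  rot[2] = ffee1$co
  rot[3] = fee1$cof
  rot[4] = ee1$coff
  rot[5] = e1$coffe
  rot[6] = 1$coffee
  rot[7] = $coffee1
Sorted (with $ < everything):
  sorted[0] = $coffee1
  sorted[1] = 1$coffee
  sorted[2] = coffee1$
  sorted[3] = e1$coffe
  sorted[4] = ee1$coff
  sorted[5] = fee1$cof
  sorted[6] = ffee1$co
  sorted[7] = offee1$c
sorted[5] = fee1$cof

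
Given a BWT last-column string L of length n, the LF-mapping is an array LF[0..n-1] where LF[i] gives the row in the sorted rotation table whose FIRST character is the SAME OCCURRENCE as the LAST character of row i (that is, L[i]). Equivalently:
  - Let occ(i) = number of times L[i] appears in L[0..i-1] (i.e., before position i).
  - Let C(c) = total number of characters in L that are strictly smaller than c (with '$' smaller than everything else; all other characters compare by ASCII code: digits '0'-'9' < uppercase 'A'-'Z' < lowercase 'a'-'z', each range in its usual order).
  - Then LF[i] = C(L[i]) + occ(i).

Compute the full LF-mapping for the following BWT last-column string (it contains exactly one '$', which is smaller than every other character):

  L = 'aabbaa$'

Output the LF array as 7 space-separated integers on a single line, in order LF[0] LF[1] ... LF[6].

Char counts: '$':1, 'a':4, 'b':2
C (first-col start): C('$')=0, C('a')=1, C('b')=5
L[0]='a': occ=0, LF[0]=C('a')+0=1+0=1
L[1]='a': occ=1, LF[1]=C('a')+1=1+1=2
L[2]='b': occ=0, LF[2]=C('b')+0=5+0=5
L[3]='b': occ=1, LF[3]=C('b')+1=5+1=6
L[4]='a': occ=2, LF[4]=C('a')+2=1+2=3
L[5]='a': occ=3, LF[5]=C('a')+3=1+3=4
L[6]='$': occ=0, LF[6]=C('$')+0=0+0=0

Answer: 1 2 5 6 3 4 0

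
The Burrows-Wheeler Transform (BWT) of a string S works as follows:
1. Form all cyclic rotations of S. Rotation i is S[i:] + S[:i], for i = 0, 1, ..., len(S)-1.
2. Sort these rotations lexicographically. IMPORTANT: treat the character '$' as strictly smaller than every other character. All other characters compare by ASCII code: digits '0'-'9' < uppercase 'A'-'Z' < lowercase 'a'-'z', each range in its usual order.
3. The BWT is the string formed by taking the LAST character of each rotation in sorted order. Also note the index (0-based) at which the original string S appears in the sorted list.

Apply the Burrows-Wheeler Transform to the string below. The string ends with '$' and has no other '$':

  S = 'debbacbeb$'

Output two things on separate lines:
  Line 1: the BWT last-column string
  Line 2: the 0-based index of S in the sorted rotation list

Answer: bbebeca$bd
7

Derivation:
All 10 rotations (rotation i = S[i:]+S[:i]):
  rot[0] = debbacbeb$
  rot[1] = ebbacbeb$d
  rot[2] = bbacbeb$de
  rot[3] = bacbeb$deb
  rot[4] = acbeb$debb
  rot[5] = cbeb$debba
  rot[6] = beb$debbac
  rot[7] = eb$debbacb
  rot[8] = b$debbacbe
  rot[9] = $debbacbeb
Sorted (with $ < everything):
  sorted[0] = $debbacbeb  (last char: 'b')
  sorted[1] = acbeb$debb  (last char: 'b')
  sorted[2] = b$debbacbe  (last char: 'e')
  sorted[3] = bacbeb$deb  (last char: 'b')
  sorted[4] = bbacbeb$de  (last char: 'e')
  sorted[5] = beb$debbac  (last char: 'c')
  sorted[6] = cbeb$debba  (last char: 'a')
  sorted[7] = debbacbeb$  (last char: '$')
  sorted[8] = eb$debbacb  (last char: 'b')
  sorted[9] = ebbacbeb$d  (last char: 'd')
Last column: bbebeca$bd
Original string S is at sorted index 7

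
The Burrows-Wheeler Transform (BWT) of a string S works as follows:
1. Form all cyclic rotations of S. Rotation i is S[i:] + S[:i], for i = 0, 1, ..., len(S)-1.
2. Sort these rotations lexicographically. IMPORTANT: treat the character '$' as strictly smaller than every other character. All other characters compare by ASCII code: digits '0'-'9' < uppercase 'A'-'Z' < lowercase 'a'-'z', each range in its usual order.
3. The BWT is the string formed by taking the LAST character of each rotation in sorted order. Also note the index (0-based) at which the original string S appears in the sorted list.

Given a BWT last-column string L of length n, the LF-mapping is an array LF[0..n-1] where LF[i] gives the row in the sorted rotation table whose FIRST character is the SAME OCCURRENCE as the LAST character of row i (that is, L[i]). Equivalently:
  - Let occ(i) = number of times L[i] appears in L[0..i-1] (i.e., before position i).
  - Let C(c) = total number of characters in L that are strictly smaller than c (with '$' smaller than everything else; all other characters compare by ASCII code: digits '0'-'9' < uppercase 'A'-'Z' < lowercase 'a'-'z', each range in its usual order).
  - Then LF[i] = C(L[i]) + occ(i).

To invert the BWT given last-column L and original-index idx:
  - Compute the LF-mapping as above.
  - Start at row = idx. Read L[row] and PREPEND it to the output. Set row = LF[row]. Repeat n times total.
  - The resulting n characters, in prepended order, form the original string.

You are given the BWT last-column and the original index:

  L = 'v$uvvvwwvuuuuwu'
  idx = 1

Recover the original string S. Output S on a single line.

Answer: uuvuvvuvuwuwwv$

Derivation:
LF mapping: 7 0 1 8 9 10 12 13 11 2 3 4 5 14 6
Walk LF starting at row 1, prepending L[row]:
  step 1: row=1, L[1]='$', prepend. Next row=LF[1]=0
  step 2: row=0, L[0]='v', prepend. Next row=LF[0]=7
  step 3: row=7, L[7]='w', prepend. Next row=LF[7]=13
  step 4: row=13, L[13]='w', prepend. Next row=LF[13]=14
  step 5: row=14, L[14]='u', prepend. Next row=LF[14]=6
  step 6: row=6, L[6]='w', prepend. Next row=LF[6]=12
  step 7: row=12, L[12]='u', prepend. Next row=LF[12]=5
  step 8: row=5, L[5]='v', prepend. Next row=LF[5]=10
  step 9: row=10, L[10]='u', prepend. Next row=LF[10]=3
  step 10: row=3, L[3]='v', prepend. Next row=LF[3]=8
  step 11: row=8, L[8]='v', prepend. Next row=LF[8]=11
  step 12: row=11, L[11]='u', prepend. Next row=LF[11]=4
  step 13: row=4, L[4]='v', prepend. Next row=LF[4]=9
  step 14: row=9, L[9]='u', prepend. Next row=LF[9]=2
  step 15: row=2, L[2]='u', prepend. Next row=LF[2]=1
Reversed output: uuvuvvuvuwuwwv$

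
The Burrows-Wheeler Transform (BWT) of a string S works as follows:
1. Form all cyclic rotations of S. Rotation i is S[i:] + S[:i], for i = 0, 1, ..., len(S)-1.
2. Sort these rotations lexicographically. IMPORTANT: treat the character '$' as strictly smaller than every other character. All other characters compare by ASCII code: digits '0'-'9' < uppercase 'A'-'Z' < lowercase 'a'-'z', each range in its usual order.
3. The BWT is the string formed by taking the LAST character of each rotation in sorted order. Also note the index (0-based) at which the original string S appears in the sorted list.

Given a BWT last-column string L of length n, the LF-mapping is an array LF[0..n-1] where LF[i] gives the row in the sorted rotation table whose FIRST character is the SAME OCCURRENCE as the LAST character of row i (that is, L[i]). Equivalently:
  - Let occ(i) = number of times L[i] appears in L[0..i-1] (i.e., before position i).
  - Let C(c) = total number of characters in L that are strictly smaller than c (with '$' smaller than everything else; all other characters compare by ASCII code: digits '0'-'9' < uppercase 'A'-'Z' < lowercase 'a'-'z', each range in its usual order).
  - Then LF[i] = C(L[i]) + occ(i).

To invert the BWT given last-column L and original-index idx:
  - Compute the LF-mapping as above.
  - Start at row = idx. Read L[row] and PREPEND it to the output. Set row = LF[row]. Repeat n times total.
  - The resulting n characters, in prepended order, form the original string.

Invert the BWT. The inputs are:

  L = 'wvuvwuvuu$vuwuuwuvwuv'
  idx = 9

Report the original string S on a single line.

LF mapping: 16 10 1 11 17 2 12 3 4 0 13 5 18 6 7 19 8 14 20 9 15
Walk LF starting at row 9, prepending L[row]:
  step 1: row=9, L[9]='$', prepend. Next row=LF[9]=0
  step 2: row=0, L[0]='w', prepend. Next row=LF[0]=16
  step 3: row=16, L[16]='u', prepend. Next row=LF[16]=8
  step 4: row=8, L[8]='u', prepend. Next row=LF[8]=4
  step 5: row=4, L[4]='w', prepend. Next row=LF[4]=17
  step 6: row=17, L[17]='v', prepend. Next row=LF[17]=14
  step 7: row=14, L[14]='u', prepend. Next row=LF[14]=7
  step 8: row=7, L[7]='u', prepend. Next row=LF[7]=3
  step 9: row=3, L[3]='v', prepend. Next row=LF[3]=11
  step 10: row=11, L[11]='u', prepend. Next row=LF[11]=5
  step 11: row=5, L[5]='u', prepend. Next row=LF[5]=2
  step 12: row=2, L[2]='u', prepend. Next row=LF[2]=1
  step 13: row=1, L[1]='v', prepend. Next row=LF[1]=10
  step 14: row=10, L[10]='v', prepend. Next row=LF[10]=13
  step 15: row=13, L[13]='u', prepend. Next row=LF[13]=6
  step 16: row=6, L[6]='v', prepend. Next row=LF[6]=12
  step 17: row=12, L[12]='w', prepend. Next row=LF[12]=18
  step 18: row=18, L[18]='w', prepend. Next row=LF[18]=20
  step 19: row=20, L[20]='v', prepend. Next row=LF[20]=15
  step 20: row=15, L[15]='w', prepend. Next row=LF[15]=19
  step 21: row=19, L[19]='u', prepend. Next row=LF[19]=9
Reversed output: uwvwwvuvvuuuvuuvwuuw$

Answer: uwvwwvuvvuuuvuuvwuuw$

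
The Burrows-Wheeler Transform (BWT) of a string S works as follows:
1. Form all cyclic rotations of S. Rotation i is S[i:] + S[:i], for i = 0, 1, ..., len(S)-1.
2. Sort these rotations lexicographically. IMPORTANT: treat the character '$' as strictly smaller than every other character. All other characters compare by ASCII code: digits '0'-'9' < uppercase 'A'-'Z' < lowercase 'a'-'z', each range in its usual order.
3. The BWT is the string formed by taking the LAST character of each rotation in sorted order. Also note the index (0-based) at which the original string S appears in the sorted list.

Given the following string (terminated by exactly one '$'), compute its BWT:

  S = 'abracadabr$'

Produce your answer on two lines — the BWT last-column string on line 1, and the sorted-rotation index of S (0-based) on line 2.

All 11 rotations (rotation i = S[i:]+S[:i]):
  rot[0] = abracadabr$
  rot[1] = bracadabr$a
  rot[2] = racadabr$ab
  rot[3] = acadabr$abr
  rot[4] = cadabr$abra
  rot[5] = adabr$abrac
  rot[6] = dabr$abraca
  rot[7] = abr$abracad
  rot[8] = br$abracada
  rot[9] = r$abracadab
  rot[10] = $abracadabr
Sorted (with $ < everything):
  sorted[0] = $abracadabr  (last char: 'r')
  sorted[1] = abr$abracad  (last char: 'd')
  sorted[2] = abracadabr$  (last char: '$')
  sorted[3] = acadabr$abr  (last char: 'r')
  sorted[4] = adabr$abrac  (last char: 'c')
  sorted[5] = br$abracada  (last char: 'a')
  sorted[6] = bracadabr$a  (last char: 'a')
  sorted[7] = cadabr$abra  (last char: 'a')
  sorted[8] = dabr$abraca  (last char: 'a')
  sorted[9] = r$abracadab  (last char: 'b')
  sorted[10] = racadabr$ab  (last char: 'b')
Last column: rd$rcaaaabb
Original string S is at sorted index 2

Answer: rd$rcaaaabb
2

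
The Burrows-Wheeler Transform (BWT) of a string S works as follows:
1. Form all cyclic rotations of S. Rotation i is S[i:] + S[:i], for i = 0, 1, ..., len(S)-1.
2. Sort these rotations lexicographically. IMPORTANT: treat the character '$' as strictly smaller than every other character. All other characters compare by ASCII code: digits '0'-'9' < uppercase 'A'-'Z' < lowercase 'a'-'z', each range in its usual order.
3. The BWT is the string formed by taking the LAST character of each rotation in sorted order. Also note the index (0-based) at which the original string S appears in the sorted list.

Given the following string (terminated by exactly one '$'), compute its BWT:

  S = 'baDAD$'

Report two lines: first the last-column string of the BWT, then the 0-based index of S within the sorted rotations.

All 6 rotations (rotation i = S[i:]+S[:i]):
  rot[0] = baDAD$
  rot[1] = aDAD$b
  rot[2] = DAD$ba
  rot[3] = AD$baD
  rot[4] = D$baDA
  rot[5] = $baDAD
Sorted (with $ < everything):
  sorted[0] = $baDAD  (last char: 'D')
  sorted[1] = AD$baD  (last char: 'D')
  sorted[2] = D$baDA  (last char: 'A')
  sorted[3] = DAD$ba  (last char: 'a')
  sorted[4] = aDAD$b  (last char: 'b')
  sorted[5] = baDAD$  (last char: '$')
Last column: DDAab$
Original string S is at sorted index 5

Answer: DDAab$
5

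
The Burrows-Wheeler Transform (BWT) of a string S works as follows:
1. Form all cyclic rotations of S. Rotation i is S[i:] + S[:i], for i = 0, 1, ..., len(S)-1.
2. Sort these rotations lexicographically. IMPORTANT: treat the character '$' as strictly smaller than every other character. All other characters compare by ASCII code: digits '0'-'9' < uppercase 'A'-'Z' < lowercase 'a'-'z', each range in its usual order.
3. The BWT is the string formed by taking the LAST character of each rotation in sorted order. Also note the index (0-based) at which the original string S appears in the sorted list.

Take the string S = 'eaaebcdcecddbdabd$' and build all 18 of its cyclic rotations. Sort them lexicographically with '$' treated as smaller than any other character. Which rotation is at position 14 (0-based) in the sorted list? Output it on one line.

Answer: ddbdabd$eaaebcdcec

Derivation:
All 18 rotations (rotation i = S[i:]+S[:i]):
  rot[0] = eaaebcdcecddbdabd$
  rot[1] = aaebcdcecddbdabd$e
  rot[2] = aebcdcecddbdabd$ea
  rot[3] = ebcdcecddbdabd$eaa
  rot[4] = bcdcecddbdabd$eaae
  rot[5] = cdcecddbdabd$eaaeb
  rot[6] = dcecddbdabd$eaaebc
  rot[7] = cecddbdabd$eaaebcd
  rot[8] = ecddbdabd$eaaebcdc
  rot[9] = cddbdabd$eaaebcdce
  rot[10] = ddbdabd$eaaebcdcec
  rot[11] = dbdabd$eaaebcdcecd
  rot[12] = bdabd$eaaebcdcecdd
  rot[13] = dabd$eaaebcdcecddb
  rot[14] = abd$eaaebcdcecddbd
  rot[15] = bd$eaaebcdcecddbda
  rot[16] = d$eaaebcdcecddbdab
  rot[17] = $eaaebcdcecddbdabd
Sorted (with $ < everything):
  sorted[0] = $eaaebcdcecddbdabd
  sorted[1] = aaebcdcecddbdabd$e
  sorted[2] = abd$eaaebcdcecddbd
  sorted[3] = aebcdcecddbdabd$ea
  sorted[4] = bcdcecddbdabd$eaae
  sorted[5] = bd$eaaebcdcecddbda
  sorted[6] = bdabd$eaaebcdcecdd
  sorted[7] = cdcecddbdabd$eaaeb
  sorted[8] = cddbdabd$eaaebcdce
  sorted[9] = cecddbdabd$eaaebcd
  sorted[10] = d$eaaebcdcecddbdab
  sorted[11] = dabd$eaaebcdcecddb
  sorted[12] = dbdabd$eaaebcdcecd
  sorted[13] = dcecddbdabd$eaaebc
  sorted[14] = ddbdabd$eaaebcdcec
  sorted[15] = eaaebcdcecddbdabd$
  sorted[16] = ebcdcecddbdabd$eaa
  sorted[17] = ecddbdabd$eaaebcdc
sorted[14] = ddbdabd$eaaebcdcec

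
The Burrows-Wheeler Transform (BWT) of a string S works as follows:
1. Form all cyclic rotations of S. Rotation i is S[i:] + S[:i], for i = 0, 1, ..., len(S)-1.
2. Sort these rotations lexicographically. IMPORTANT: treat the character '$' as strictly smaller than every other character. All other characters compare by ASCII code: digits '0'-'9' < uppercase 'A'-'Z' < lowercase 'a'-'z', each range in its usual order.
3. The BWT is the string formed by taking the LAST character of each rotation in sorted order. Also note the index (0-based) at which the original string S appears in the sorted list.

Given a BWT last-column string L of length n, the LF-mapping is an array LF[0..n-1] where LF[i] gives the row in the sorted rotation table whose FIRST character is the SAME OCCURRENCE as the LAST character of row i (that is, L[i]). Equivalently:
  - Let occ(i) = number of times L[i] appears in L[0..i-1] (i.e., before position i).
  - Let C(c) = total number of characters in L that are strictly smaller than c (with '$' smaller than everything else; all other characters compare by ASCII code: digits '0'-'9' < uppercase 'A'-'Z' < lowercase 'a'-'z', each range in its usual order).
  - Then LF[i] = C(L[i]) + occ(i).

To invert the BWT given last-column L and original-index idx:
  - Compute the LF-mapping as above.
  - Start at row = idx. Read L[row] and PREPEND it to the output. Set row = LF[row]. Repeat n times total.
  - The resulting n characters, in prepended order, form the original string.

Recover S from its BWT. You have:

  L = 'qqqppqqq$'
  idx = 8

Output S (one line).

Answer: qqqqpqpq$

Derivation:
LF mapping: 3 4 5 1 2 6 7 8 0
Walk LF starting at row 8, prepending L[row]:
  step 1: row=8, L[8]='$', prepend. Next row=LF[8]=0
  step 2: row=0, L[0]='q', prepend. Next row=LF[0]=3
  step 3: row=3, L[3]='p', prepend. Next row=LF[3]=1
  step 4: row=1, L[1]='q', prepend. Next row=LF[1]=4
  step 5: row=4, L[4]='p', prepend. Next row=LF[4]=2
  step 6: row=2, L[2]='q', prepend. Next row=LF[2]=5
  step 7: row=5, L[5]='q', prepend. Next row=LF[5]=6
  step 8: row=6, L[6]='q', prepend. Next row=LF[6]=7
  step 9: row=7, L[7]='q', prepend. Next row=LF[7]=8
Reversed output: qqqqpqpq$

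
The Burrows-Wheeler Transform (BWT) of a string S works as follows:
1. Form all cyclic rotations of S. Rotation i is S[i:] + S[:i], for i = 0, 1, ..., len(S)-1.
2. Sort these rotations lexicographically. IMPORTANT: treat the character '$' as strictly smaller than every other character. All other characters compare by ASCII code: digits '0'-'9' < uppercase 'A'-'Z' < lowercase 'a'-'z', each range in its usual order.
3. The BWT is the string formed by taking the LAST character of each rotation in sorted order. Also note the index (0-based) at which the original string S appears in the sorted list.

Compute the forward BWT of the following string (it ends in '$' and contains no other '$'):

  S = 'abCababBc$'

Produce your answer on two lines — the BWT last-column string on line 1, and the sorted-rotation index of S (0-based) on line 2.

All 10 rotations (rotation i = S[i:]+S[:i]):
  rot[0] = abCababBc$
  rot[1] = bCababBc$a
  rot[2] = CababBc$ab
  rot[3] = ababBc$abC
  rot[4] = babBc$abCa
  rot[5] = abBc$abCab
  rot[6] = bBc$abCaba
  rot[7] = Bc$abCabab
  rot[8] = c$abCababB
  rot[9] = $abCababBc
Sorted (with $ < everything):
  sorted[0] = $abCababBc  (last char: 'c')
  sorted[1] = Bc$abCabab  (last char: 'b')
  sorted[2] = CababBc$ab  (last char: 'b')
  sorted[3] = abBc$abCab  (last char: 'b')
  sorted[4] = abCababBc$  (last char: '$')
  sorted[5] = ababBc$abC  (last char: 'C')
  sorted[6] = bBc$abCaba  (last char: 'a')
  sorted[7] = bCababBc$a  (last char: 'a')
  sorted[8] = babBc$abCa  (last char: 'a')
  sorted[9] = c$abCababB  (last char: 'B')
Last column: cbbb$CaaaB
Original string S is at sorted index 4

Answer: cbbb$CaaaB
4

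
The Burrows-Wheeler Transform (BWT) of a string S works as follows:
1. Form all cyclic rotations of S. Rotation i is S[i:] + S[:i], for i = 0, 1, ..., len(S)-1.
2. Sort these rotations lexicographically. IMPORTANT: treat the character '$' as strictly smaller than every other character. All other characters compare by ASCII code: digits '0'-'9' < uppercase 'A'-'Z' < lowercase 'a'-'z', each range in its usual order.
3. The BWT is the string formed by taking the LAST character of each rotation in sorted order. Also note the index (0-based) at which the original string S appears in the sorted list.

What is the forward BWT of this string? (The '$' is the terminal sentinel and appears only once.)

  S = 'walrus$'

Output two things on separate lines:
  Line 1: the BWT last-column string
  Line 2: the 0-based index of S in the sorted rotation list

Answer: swalur$
6

Derivation:
All 7 rotations (rotation i = S[i:]+S[:i]):
  rot[0] = walrus$
  rot[1] = alrus$w
  rot[2] = lrus$wa
  rot[3] = rus$wal
  rot[4] = us$walr
  rot[5] = s$walru
  rot[6] = $walrus
Sorted (with $ < everything):
  sorted[0] = $walrus  (last char: 's')
  sorted[1] = alrus$w  (last char: 'w')
  sorted[2] = lrus$wa  (last char: 'a')
  sorted[3] = rus$wal  (last char: 'l')
  sorted[4] = s$walru  (last char: 'u')
  sorted[5] = us$walr  (last char: 'r')
  sorted[6] = walrus$  (last char: '$')
Last column: swalur$
Original string S is at sorted index 6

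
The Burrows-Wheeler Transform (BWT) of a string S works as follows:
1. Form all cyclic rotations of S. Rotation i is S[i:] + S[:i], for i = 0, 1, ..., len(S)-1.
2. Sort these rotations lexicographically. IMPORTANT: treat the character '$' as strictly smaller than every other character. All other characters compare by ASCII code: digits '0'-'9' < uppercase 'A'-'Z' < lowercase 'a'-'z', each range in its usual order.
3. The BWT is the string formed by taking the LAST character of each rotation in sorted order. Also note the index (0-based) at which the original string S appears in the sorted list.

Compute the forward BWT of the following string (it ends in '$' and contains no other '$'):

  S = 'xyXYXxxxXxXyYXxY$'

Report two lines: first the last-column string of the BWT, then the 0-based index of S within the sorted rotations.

Answer: YyxYYxxyXxXXxX$xX
14

Derivation:
All 17 rotations (rotation i = S[i:]+S[:i]):
  rot[0] = xyXYXxxxXxXyYXxY$
  rot[1] = yXYXxxxXxXyYXxY$x
  rot[2] = XYXxxxXxXyYXxY$xy
  rot[3] = YXxxxXxXyYXxY$xyX
  rot[4] = XxxxXxXyYXxY$xyXY
  rot[5] = xxxXxXyYXxY$xyXYX
  rot[6] = xxXxXyYXxY$xyXYXx
  rot[7] = xXxXyYXxY$xyXYXxx
  rot[8] = XxXyYXxY$xyXYXxxx
  rot[9] = xXyYXxY$xyXYXxxxX
  rot[10] = XyYXxY$xyXYXxxxXx
  rot[11] = yYXxY$xyXYXxxxXxX
  rot[12] = YXxY$xyXYXxxxXxXy
  rot[13] = XxY$xyXYXxxxXxXyY
  rot[14] = xY$xyXYXxxxXxXyYX
  rot[15] = Y$xyXYXxxxXxXyYXx
  rot[16] = $xyXYXxxxXxXyYXxY
Sorted (with $ < everything):
  sorted[0] = $xyXYXxxxXxXyYXxY  (last char: 'Y')
  sorted[1] = XYXxxxXxXyYXxY$xy  (last char: 'y')
  sorted[2] = XxXyYXxY$xyXYXxxx  (last char: 'x')
  sorted[3] = XxY$xyXYXxxxXxXyY  (last char: 'Y')
  sorted[4] = XxxxXxXyYXxY$xyXY  (last char: 'Y')
  sorted[5] = XyYXxY$xyXYXxxxXx  (last char: 'x')
  sorted[6] = Y$xyXYXxxxXxXyYXx  (last char: 'x')
  sorted[7] = YXxY$xyXYXxxxXxXy  (last char: 'y')
  sorted[8] = YXxxxXxXyYXxY$xyX  (last char: 'X')
  sorted[9] = xXxXyYXxY$xyXYXxx  (last char: 'x')
  sorted[10] = xXyYXxY$xyXYXxxxX  (last char: 'X')
  sorted[11] = xY$xyXYXxxxXxXyYX  (last char: 'X')
  sorted[12] = xxXxXyYXxY$xyXYXx  (last char: 'x')
  sorted[13] = xxxXxXyYXxY$xyXYX  (last char: 'X')
  sorted[14] = xyXYXxxxXxXyYXxY$  (last char: '$')
  sorted[15] = yXYXxxxXxXyYXxY$x  (last char: 'x')
  sorted[16] = yYXxY$xyXYXxxxXxX  (last char: 'X')
Last column: YyxYYxxyXxXXxX$xX
Original string S is at sorted index 14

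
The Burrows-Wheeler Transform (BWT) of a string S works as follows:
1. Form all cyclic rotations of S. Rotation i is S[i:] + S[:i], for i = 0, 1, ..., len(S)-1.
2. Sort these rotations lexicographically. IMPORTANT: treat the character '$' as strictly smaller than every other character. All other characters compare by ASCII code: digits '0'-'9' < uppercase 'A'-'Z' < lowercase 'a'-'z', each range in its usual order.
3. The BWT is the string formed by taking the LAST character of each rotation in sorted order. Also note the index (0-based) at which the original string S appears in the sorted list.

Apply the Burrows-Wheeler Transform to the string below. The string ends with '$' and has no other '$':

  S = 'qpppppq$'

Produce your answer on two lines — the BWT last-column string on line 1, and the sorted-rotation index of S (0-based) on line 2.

Answer: qqppppp$
7

Derivation:
All 8 rotations (rotation i = S[i:]+S[:i]):
  rot[0] = qpppppq$
  rot[1] = pppppq$q
  rot[2] = ppppq$qp
  rot[3] = pppq$qpp
  rot[4] = ppq$qppp
  rot[5] = pq$qpppp
  rot[6] = q$qppppp
  rot[7] = $qpppppq
Sorted (with $ < everything):
  sorted[0] = $qpppppq  (last char: 'q')
  sorted[1] = pppppq$q  (last char: 'q')
  sorted[2] = ppppq$qp  (last char: 'p')
  sorted[3] = pppq$qpp  (last char: 'p')
  sorted[4] = ppq$qppp  (last char: 'p')
  sorted[5] = pq$qpppp  (last char: 'p')
  sorted[6] = q$qppppp  (last char: 'p')
  sorted[7] = qpppppq$  (last char: '$')
Last column: qqppppp$
Original string S is at sorted index 7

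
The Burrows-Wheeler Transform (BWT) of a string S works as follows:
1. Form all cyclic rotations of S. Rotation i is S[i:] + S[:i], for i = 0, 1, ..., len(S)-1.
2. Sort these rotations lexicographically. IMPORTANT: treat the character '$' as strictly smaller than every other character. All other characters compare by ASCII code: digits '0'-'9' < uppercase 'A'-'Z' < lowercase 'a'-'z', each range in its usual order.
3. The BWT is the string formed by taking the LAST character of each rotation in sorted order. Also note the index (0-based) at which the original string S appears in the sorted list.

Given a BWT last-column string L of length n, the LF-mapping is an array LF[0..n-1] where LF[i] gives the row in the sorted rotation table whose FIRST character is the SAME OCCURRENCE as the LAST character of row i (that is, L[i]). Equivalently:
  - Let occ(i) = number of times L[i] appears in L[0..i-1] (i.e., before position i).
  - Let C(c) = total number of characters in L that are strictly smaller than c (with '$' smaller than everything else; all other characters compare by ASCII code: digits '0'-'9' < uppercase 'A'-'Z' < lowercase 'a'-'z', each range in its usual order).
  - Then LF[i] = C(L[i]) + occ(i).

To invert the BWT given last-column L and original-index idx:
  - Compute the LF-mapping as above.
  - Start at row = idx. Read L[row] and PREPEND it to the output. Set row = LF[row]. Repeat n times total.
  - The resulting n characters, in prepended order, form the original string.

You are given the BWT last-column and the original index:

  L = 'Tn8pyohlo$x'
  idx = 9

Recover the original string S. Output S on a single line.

Answer: xylophon8T$

Derivation:
LF mapping: 2 5 1 8 10 6 3 4 7 0 9
Walk LF starting at row 9, prepending L[row]:
  step 1: row=9, L[9]='$', prepend. Next row=LF[9]=0
  step 2: row=0, L[0]='T', prepend. Next row=LF[0]=2
  step 3: row=2, L[2]='8', prepend. Next row=LF[2]=1
  step 4: row=1, L[1]='n', prepend. Next row=LF[1]=5
  step 5: row=5, L[5]='o', prepend. Next row=LF[5]=6
  step 6: row=6, L[6]='h', prepend. Next row=LF[6]=3
  step 7: row=3, L[3]='p', prepend. Next row=LF[3]=8
  step 8: row=8, L[8]='o', prepend. Next row=LF[8]=7
  step 9: row=7, L[7]='l', prepend. Next row=LF[7]=4
  step 10: row=4, L[4]='y', prepend. Next row=LF[4]=10
  step 11: row=10, L[10]='x', prepend. Next row=LF[10]=9
Reversed output: xylophon8T$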